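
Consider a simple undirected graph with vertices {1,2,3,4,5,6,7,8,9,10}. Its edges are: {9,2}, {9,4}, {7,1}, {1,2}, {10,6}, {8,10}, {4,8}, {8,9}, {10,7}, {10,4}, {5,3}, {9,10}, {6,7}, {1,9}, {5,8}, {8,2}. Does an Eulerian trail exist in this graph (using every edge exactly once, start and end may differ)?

No

Degrees: 1:3, 2:3, 3:1, 4:3, 5:2, 6:2, 7:3, 8:5, 9:5, 10:5
Odd-degree vertices: 1, 2, 3, 4, 7, 8, 9, 10 (8 total).
An Eulerian trail requires 0 or 2 odd-degree vertices; here there are 8.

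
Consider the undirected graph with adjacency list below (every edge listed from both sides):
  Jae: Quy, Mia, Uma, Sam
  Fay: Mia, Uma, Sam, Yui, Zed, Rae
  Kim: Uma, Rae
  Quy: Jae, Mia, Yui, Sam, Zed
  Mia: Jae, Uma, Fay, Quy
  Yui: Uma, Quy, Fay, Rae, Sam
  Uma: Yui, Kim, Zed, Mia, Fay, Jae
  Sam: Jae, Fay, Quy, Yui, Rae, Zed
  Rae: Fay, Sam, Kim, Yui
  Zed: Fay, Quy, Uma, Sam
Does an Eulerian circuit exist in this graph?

Degrees: Jae:4, Fay:6, Kim:2, Quy:5, Mia:4, Yui:5, Uma:6, Sam:6, Rae:4, Zed:4
Vertices with odd degree: Quy, Yui. An Eulerian circuit requires all degrees even.

No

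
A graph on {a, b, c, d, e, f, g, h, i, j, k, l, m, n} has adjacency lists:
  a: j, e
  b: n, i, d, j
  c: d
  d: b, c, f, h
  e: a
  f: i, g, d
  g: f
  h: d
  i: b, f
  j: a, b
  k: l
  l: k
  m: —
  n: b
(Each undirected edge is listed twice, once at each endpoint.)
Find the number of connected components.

Component: {m}
Component: {k, l}
Component: {a, b, c, d, e, f, g, h, i, j, n}

3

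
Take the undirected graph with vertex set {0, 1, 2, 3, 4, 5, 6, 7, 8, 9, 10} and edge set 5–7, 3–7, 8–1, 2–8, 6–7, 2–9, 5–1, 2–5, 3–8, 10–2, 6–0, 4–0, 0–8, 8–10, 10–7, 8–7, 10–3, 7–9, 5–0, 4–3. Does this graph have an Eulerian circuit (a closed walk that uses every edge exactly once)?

Degrees: 0:4, 1:2, 2:4, 3:4, 4:2, 5:4, 6:2, 7:6, 8:6, 9:2, 10:4
Every vertex has even degree and the edges form a single connected piece, so an Eulerian circuit exists.

Yes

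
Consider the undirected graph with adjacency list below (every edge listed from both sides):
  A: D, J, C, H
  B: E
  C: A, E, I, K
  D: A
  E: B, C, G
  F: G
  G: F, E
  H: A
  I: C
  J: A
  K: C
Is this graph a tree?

Yes

The graph has 11 vertices and 10 edges.
Connected and |E| = |V| - 1, which characterizes a tree.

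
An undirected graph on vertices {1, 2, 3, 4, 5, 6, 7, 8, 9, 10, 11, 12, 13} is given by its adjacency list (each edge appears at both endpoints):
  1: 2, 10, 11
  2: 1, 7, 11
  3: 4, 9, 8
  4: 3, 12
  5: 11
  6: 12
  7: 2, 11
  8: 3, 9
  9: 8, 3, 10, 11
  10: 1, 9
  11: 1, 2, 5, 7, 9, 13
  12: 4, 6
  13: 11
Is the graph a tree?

The graph has 13 vertices and 16 edges.
Connected but with 16 > 12 edges, so it has a cycle and is not a tree.

No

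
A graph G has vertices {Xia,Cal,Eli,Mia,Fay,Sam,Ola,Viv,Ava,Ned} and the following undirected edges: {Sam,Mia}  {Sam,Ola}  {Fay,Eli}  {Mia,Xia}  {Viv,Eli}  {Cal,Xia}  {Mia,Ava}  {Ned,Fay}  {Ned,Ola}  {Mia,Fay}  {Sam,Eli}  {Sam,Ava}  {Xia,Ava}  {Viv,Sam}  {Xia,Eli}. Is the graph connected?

Yes

Starting from Xia and exploring outward reaches every vertex (Xia, Mia, Cal, Eli, Ava, Sam, Fay, Viv, Ola, Ned); the graph is connected.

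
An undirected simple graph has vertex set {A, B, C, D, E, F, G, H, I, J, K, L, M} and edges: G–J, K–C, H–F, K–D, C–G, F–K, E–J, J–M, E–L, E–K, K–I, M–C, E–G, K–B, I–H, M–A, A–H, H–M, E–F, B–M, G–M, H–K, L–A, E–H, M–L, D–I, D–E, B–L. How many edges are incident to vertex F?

Neighbors of F: E, H, K.

3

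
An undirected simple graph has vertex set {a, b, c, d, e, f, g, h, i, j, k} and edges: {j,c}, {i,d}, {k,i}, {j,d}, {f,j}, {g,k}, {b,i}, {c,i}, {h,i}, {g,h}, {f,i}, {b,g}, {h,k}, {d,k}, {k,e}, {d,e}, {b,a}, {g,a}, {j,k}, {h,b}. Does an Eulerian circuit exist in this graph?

Yes

Degrees: a:2, b:4, c:2, d:4, e:2, f:2, g:4, h:4, i:6, j:4, k:6
All degrees are even and the non-isolated vertices are connected — an Eulerian circuit exists.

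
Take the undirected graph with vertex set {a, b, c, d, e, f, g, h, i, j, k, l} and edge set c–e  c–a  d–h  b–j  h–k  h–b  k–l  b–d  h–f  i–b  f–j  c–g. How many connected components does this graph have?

Component: {a, c, e, g}
Component: {b, d, f, h, i, j, k, l}

2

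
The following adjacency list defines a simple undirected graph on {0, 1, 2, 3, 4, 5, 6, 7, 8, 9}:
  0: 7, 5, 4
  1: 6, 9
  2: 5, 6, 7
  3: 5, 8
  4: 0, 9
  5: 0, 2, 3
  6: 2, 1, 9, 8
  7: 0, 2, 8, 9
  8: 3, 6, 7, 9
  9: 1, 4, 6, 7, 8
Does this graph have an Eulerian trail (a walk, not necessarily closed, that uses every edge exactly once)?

No

Degrees: 0:3, 1:2, 2:3, 3:2, 4:2, 5:3, 6:4, 7:4, 8:4, 9:5
Odd-degree vertices: 0, 2, 5, 9 (4 total).
An Eulerian trail requires 0 or 2 odd-degree vertices; here there are 4.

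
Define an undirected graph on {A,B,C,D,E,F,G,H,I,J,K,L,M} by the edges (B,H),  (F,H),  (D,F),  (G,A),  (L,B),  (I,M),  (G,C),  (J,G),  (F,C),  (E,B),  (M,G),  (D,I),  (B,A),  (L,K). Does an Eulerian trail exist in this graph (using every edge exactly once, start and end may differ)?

Degrees: A:2, B:4, C:2, D:2, E:1, F:3, G:4, H:2, I:2, J:1, K:1, L:2, M:2
Odd-degree vertices: E, F, J, K (4 total).
An Eulerian trail requires 0 or 2 odd-degree vertices; here there are 4.

No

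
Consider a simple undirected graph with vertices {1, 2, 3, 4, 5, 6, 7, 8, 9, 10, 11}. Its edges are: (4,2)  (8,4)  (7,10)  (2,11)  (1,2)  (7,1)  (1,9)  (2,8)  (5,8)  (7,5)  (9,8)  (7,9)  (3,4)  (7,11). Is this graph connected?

Component: {6}
Component: {1, 2, 3, 4, 5, 7, 8, 9, 10, 11}
There are 2 separate components, so the graph is not connected.

No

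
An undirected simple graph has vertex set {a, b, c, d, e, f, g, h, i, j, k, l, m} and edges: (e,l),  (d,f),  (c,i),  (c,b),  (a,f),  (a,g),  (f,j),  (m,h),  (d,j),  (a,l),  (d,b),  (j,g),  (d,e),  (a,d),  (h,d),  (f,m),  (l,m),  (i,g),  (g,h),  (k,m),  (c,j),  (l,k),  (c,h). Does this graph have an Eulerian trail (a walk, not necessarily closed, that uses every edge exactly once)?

Degrees: a:4, b:2, c:4, d:6, e:2, f:4, g:4, h:4, i:2, j:4, k:2, l:4, m:4
Odd-degree vertices: none (0 total).
With 0 odd-degree vertices and all edges in one connected piece, an Eulerian trail exists.

Yes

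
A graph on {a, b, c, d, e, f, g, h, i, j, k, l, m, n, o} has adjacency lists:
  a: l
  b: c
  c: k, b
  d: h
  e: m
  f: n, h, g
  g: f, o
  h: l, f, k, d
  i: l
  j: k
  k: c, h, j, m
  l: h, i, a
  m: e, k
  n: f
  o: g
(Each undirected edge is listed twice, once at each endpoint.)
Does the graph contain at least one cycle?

No

The graph has 15 vertices, 14 edges, and 1 connected component.
Since 14 = 15 - 1, the graph is a forest and contains no cycle.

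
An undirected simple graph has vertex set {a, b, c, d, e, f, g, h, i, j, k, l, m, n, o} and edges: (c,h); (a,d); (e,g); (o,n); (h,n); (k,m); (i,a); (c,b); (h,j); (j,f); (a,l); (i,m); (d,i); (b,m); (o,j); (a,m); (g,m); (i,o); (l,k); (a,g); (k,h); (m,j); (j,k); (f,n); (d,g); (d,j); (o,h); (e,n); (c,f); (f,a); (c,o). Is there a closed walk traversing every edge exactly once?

No

Degrees: a:6, b:2, c:4, d:4, e:2, f:4, g:4, h:5, i:4, j:6, k:4, l:2, m:6, n:4, o:5
h, o have odd degree; an Eulerian circuit needs every degree to be even, so none exists.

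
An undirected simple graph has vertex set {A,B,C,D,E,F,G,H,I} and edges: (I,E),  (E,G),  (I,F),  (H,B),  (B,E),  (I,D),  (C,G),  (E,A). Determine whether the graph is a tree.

Yes

|V| = 9, |E| = 8.
Connected and |E| = |V| - 1, which characterizes a tree.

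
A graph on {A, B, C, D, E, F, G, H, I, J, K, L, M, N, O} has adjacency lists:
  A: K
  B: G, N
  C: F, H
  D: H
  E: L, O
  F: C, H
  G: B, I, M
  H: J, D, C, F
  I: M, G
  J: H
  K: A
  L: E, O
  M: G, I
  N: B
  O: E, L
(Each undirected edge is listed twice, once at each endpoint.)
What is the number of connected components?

4

Component: {A, K}
Component: {E, L, O}
Component: {B, G, I, M, N}
Component: {C, D, F, H, J}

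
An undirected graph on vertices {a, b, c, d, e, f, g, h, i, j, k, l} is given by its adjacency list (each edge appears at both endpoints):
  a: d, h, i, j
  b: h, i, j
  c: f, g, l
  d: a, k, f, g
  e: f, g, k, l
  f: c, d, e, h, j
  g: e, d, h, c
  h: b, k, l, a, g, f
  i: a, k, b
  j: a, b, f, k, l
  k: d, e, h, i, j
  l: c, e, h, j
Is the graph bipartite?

Yes

Partition the vertices as {c, d, e, h, i, j} vs {a, b, f, g, k, l}. Each listed edge has one endpoint in each part, so the graph is bipartite.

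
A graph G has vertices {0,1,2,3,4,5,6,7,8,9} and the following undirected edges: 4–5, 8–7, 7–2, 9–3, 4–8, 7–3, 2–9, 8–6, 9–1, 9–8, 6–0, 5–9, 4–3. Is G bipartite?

Yes

A valid 2-coloring puts {4, 6, 7, 9} on one side and {0, 1, 2, 3, 5, 8} on the other; every edge crosses between the two sides.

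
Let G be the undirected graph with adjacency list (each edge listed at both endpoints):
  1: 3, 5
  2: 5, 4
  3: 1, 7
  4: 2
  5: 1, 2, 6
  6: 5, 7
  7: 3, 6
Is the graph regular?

No

Degrees: 1:2, 2:2, 3:2, 4:1, 5:3, 6:2, 7:2
Vertex 4 has degree 1 while 5 has degree 3, so the graph is not regular.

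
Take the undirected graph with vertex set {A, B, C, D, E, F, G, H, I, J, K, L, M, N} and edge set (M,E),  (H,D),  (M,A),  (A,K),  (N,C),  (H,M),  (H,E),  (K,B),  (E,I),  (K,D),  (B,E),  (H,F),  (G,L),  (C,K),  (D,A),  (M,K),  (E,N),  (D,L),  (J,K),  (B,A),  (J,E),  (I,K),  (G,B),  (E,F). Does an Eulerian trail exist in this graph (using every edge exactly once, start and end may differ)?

Yes

Degrees: A:4, B:4, C:2, D:4, E:7, F:2, G:2, H:4, I:2, J:2, K:7, L:2, M:4, N:2
Odd-degree vertices: E, K (2 total).
The non-isolated vertices are connected and exactly 2 have odd degree, so an Eulerian trail exists (from E to K).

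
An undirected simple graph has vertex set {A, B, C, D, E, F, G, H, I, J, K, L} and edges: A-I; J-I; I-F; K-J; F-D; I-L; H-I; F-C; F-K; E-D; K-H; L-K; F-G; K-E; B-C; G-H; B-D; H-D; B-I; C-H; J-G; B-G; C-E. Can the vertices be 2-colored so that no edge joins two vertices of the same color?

Color {C, D, G, I, K} black and {A, B, E, F, H, J, L} white. No edge joins two same-colored vertices, so the graph is bipartite.

Yes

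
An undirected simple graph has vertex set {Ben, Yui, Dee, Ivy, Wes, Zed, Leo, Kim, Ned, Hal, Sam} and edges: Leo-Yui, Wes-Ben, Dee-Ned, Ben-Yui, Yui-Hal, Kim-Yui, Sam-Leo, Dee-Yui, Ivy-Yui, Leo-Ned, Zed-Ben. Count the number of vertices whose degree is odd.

Degrees: Ben:3, Yui:6, Dee:2, Ivy:1, Wes:1, Zed:1, Leo:3, Kim:1, Ned:2, Hal:1, Sam:1
Odd-degree vertices: Ben, Ivy, Wes, Zed, Leo, Kim, Hal, Sam.

8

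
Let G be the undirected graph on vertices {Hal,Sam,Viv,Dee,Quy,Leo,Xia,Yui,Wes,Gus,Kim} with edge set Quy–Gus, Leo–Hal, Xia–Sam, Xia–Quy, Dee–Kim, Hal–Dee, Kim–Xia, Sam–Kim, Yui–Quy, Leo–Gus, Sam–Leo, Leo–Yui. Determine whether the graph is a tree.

No

|V| = 11, |E| = 12.
It is not connected, so it is not a tree.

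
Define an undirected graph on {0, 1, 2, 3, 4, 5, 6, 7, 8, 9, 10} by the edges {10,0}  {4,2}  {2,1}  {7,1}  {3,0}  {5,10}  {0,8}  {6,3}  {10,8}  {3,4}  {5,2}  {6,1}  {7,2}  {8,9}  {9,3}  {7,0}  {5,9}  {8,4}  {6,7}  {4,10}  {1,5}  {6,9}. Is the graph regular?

Degrees: 0:4, 1:4, 2:4, 3:4, 4:4, 5:4, 6:4, 7:4, 8:4, 9:4, 10:4
Every vertex has degree 4, so the graph is 4-regular.

Yes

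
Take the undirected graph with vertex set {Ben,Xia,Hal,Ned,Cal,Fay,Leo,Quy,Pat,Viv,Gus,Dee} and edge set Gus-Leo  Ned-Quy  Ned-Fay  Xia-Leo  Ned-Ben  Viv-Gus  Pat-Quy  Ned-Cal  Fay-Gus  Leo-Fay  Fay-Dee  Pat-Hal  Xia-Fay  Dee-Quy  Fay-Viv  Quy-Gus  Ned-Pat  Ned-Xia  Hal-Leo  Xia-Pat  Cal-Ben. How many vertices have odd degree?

0

Degrees: Ben:2, Xia:4, Hal:2, Ned:6, Cal:2, Fay:6, Leo:4, Quy:4, Pat:4, Viv:2, Gus:4, Dee:2
Odd-degree vertices: none.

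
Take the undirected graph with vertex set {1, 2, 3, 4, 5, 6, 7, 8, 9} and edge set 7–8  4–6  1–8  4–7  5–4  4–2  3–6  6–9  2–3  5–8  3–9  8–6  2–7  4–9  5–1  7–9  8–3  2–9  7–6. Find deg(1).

Neighbors of 1: 5, 8.

2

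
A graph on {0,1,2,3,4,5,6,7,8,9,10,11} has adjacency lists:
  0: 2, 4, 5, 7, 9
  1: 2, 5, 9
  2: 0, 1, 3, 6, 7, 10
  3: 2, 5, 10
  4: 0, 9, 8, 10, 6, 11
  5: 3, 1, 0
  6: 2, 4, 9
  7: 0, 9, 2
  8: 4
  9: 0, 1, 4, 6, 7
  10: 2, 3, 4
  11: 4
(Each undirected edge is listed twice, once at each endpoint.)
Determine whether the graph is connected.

A breadth-first search from 0 visits 0, 2, 5, 9, 4, 7, 3, 6, 1, 10, 11, 8 — all 12 vertices — so the graph is connected.

Yes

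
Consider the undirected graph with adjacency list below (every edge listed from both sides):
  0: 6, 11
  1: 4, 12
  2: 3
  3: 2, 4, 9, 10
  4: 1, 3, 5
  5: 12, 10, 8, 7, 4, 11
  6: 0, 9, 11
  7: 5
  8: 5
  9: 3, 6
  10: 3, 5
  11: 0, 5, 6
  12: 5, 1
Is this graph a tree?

No

The graph has 13 vertices and 16 edges.
Connected but with 16 > 12 edges, so it has a cycle and is not a tree.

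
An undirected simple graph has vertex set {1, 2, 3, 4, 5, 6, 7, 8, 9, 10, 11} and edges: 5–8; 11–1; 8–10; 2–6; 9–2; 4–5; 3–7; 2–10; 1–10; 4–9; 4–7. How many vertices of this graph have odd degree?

Degrees: 1:2, 2:3, 3:1, 4:3, 5:2, 6:1, 7:2, 8:2, 9:2, 10:3, 11:1
Odd-degree vertices: 2, 3, 4, 6, 10, 11.

6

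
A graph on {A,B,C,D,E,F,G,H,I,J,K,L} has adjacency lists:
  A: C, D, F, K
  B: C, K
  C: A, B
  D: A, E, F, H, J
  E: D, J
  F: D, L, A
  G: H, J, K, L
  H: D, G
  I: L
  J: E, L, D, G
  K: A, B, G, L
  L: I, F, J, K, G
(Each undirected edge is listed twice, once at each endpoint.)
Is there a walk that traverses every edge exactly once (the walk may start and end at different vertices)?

Degrees: A:4, B:2, C:2, D:5, E:2, F:3, G:4, H:2, I:1, J:4, K:4, L:5
Odd-degree vertices: D, F, I, L (4 total).
An Eulerian trail requires 0 or 2 odd-degree vertices; here there are 4.

No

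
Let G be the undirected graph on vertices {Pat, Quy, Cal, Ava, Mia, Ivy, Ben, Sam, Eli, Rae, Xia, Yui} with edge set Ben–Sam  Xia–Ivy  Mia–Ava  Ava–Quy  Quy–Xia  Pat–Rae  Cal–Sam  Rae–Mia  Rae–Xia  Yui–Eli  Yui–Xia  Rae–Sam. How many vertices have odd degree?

6

Degrees: Pat:1, Quy:2, Cal:1, Ava:2, Mia:2, Ivy:1, Ben:1, Sam:3, Eli:1, Rae:4, Xia:4, Yui:2
Odd-degree vertices: Pat, Cal, Ivy, Ben, Sam, Eli.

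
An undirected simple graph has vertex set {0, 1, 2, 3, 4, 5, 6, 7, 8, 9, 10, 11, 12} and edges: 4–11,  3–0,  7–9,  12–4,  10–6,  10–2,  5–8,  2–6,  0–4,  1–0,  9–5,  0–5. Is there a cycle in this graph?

Yes

|V| = 13, |E| = 12, number of components = 2.
One cycle is 2-10-6-2.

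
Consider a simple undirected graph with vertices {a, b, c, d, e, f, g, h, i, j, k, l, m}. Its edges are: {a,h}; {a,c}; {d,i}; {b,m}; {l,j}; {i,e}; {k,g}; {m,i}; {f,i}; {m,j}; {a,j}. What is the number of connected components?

Component: {g, k}
Component: {a, b, c, d, e, f, h, i, j, l, m}

2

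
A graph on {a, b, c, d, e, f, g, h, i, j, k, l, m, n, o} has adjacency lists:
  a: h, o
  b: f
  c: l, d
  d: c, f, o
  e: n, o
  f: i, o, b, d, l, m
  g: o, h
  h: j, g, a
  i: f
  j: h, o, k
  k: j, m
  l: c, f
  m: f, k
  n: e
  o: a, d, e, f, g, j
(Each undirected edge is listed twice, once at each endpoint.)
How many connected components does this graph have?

1

Component: {a, b, c, d, e, f, g, h, i, j, k, l, m, n, o}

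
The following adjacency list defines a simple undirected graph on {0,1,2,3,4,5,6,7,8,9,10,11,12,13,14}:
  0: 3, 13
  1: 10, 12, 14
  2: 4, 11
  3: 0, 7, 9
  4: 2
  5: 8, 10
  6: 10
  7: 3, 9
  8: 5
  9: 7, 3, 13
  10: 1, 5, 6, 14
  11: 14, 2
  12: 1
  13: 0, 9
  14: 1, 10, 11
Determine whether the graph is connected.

No

Component: {0, 3, 7, 9, 13}
Component: {1, 2, 4, 5, 6, 8, 10, 11, 12, 14}
No edge joins these 2 groups, so the graph is disconnected.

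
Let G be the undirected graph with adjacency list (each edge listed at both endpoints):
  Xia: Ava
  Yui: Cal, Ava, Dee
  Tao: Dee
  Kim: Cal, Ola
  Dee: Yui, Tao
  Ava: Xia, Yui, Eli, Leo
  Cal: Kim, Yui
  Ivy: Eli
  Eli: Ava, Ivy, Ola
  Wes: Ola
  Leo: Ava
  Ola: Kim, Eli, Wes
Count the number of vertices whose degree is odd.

8

Degrees: Xia:1, Yui:3, Tao:1, Kim:2, Dee:2, Ava:4, Cal:2, Ivy:1, Eli:3, Wes:1, Leo:1, Ola:3
Odd-degree vertices: Xia, Yui, Tao, Ivy, Eli, Wes, Leo, Ola.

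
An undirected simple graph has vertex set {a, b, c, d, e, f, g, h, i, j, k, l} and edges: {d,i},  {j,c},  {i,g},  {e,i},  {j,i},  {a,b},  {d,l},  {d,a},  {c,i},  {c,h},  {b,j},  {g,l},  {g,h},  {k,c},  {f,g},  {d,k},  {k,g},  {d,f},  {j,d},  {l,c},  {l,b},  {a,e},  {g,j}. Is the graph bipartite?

d-i-j-d is an odd cycle (length 3), and a bipartite graph can contain only even cycles.

No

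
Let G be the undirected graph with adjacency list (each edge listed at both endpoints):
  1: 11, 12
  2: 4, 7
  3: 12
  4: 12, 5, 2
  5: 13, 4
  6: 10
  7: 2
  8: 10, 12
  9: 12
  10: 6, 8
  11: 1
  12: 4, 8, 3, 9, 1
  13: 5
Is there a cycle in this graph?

The graph has 13 vertices, 12 edges, and 1 connected component.
Since 12 = 13 - 1, the graph is a forest and contains no cycle.

No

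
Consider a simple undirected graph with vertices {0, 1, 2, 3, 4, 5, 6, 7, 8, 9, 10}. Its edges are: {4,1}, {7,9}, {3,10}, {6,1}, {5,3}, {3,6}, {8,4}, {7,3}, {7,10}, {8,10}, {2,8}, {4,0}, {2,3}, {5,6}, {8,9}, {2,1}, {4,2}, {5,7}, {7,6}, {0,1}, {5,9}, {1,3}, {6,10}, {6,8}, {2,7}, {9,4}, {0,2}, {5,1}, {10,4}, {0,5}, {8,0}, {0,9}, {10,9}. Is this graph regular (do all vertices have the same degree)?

Degrees: 0:6, 1:6, 2:6, 3:6, 4:6, 5:6, 6:6, 7:6, 8:6, 9:6, 10:6
All degrees equal 6; the graph is regular.

Yes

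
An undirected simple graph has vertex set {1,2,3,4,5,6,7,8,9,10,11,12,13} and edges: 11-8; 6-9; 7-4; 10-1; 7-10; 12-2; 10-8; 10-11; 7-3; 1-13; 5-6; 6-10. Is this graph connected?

Component: {2, 12}
Component: {1, 3, 4, 5, 6, 7, 8, 9, 10, 11, 13}
No edge joins these 2 groups, so the graph is disconnected.

No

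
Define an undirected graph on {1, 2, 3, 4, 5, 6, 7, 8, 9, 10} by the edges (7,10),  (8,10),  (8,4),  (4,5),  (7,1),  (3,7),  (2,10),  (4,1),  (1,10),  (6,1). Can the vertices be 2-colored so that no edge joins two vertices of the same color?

No

1-7-10-1 is an odd cycle (length 3), and a bipartite graph can contain only even cycles.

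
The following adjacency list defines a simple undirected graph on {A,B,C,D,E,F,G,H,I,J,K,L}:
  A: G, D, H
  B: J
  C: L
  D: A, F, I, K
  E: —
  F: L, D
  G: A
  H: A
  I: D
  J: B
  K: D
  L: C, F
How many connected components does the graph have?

3

Component: {E}
Component: {B, J}
Component: {A, C, D, F, G, H, I, K, L}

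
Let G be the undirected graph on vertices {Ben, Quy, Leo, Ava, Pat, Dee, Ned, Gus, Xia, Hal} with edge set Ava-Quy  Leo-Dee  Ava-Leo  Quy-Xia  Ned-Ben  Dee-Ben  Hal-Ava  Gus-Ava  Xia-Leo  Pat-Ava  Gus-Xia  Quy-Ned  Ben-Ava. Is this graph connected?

Starting from Ben and exploring outward reaches every vertex (Ben, Dee, Ava, Ned, Leo, Pat, Quy, Hal, Gus, Xia); the graph is connected.

Yes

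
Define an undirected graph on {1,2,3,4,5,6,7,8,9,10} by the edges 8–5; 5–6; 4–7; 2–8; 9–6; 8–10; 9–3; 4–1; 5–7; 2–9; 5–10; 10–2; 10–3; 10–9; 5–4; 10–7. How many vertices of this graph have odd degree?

6

Degrees: 1:1, 2:3, 3:2, 4:3, 5:5, 6:2, 7:3, 8:3, 9:4, 10:6
Odd-degree vertices: 1, 2, 4, 5, 7, 8.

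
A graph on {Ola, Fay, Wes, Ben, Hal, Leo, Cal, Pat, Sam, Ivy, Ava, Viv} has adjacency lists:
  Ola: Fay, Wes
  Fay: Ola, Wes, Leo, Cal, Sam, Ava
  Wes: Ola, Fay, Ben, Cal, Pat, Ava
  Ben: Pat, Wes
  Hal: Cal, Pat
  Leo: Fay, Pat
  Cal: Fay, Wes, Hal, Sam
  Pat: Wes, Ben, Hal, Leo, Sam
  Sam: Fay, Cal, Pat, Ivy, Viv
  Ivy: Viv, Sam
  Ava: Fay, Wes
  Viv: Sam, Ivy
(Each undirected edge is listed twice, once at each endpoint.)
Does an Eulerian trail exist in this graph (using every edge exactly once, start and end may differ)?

Degrees: Ola:2, Fay:6, Wes:6, Ben:2, Hal:2, Leo:2, Cal:4, Pat:5, Sam:5, Ivy:2, Ava:2, Viv:2
Odd-degree vertices: Pat, Sam (2 total).
The non-isolated vertices are connected and exactly 2 have odd degree, so an Eulerian trail exists (from Pat to Sam).

Yes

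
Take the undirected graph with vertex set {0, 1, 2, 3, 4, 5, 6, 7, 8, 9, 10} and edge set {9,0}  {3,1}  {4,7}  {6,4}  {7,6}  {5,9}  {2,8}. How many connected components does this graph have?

Component: {10}
Component: {1, 3}
Component: {2, 8}
Component: {0, 5, 9}
Component: {4, 6, 7}

5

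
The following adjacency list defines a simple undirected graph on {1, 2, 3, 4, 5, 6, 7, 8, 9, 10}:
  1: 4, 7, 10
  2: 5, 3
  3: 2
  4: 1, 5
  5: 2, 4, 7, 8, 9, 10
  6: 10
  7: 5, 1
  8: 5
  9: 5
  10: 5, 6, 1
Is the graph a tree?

No

|V| = 10, |E| = 11.
A tree on 10 vertices has exactly 9 edges; this graph has 11, so it contains a cycle and is not a tree.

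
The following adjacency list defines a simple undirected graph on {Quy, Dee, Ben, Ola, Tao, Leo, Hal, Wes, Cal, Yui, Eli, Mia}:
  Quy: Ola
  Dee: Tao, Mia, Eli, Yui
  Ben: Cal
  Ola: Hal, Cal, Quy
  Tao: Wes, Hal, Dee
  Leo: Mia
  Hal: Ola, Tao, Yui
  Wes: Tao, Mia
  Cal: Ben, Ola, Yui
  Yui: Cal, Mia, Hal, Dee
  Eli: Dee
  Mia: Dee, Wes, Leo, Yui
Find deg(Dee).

Neighbors of Dee: Tao, Yui, Eli, Mia.

4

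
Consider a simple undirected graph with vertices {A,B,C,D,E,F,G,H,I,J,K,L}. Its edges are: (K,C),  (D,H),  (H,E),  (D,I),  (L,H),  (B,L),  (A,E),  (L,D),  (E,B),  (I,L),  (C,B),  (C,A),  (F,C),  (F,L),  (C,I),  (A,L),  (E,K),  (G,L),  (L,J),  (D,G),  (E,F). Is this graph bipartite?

No

The cycle G-D-L-G has length 3, which is odd, so the graph is not bipartite.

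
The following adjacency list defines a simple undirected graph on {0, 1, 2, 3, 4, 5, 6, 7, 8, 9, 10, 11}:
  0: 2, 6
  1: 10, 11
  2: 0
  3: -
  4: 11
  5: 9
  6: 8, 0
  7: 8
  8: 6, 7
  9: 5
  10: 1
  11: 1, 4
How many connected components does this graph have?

Component: {3}
Component: {5, 9}
Component: {1, 4, 10, 11}
Component: {0, 2, 6, 7, 8}

4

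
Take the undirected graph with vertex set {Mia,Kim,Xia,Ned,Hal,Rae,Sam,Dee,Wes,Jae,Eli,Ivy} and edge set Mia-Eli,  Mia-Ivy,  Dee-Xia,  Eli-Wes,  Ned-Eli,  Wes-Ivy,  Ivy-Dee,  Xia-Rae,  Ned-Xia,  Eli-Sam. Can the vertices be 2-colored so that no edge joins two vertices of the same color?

Yes

Color {Kim, Xia, Hal, Jae, Eli, Ivy} black and {Mia, Ned, Rae, Sam, Dee, Wes} white. No edge joins two same-colored vertices, so the graph is bipartite.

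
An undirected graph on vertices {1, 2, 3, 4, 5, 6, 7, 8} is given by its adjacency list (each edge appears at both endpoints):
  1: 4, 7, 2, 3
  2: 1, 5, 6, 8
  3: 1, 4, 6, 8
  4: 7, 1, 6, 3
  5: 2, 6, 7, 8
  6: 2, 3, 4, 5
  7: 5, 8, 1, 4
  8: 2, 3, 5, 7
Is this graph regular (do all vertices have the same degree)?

Degrees: 1:4, 2:4, 3:4, 4:4, 5:4, 6:4, 7:4, 8:4
All degrees equal 4; the graph is regular.

Yes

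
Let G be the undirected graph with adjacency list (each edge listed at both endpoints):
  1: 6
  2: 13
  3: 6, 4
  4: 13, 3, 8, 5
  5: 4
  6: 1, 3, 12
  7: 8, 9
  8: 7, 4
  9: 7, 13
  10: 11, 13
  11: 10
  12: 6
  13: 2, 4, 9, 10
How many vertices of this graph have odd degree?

6

Degrees: 1:1, 2:1, 3:2, 4:4, 5:1, 6:3, 7:2, 8:2, 9:2, 10:2, 11:1, 12:1, 13:4
Odd-degree vertices: 1, 2, 5, 6, 11, 12.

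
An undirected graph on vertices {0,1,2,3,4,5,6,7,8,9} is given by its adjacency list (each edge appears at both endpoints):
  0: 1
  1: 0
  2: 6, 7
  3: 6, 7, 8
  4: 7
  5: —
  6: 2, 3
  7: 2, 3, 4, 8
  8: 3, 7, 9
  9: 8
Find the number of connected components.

Component: {5}
Component: {0, 1}
Component: {2, 3, 4, 6, 7, 8, 9}

3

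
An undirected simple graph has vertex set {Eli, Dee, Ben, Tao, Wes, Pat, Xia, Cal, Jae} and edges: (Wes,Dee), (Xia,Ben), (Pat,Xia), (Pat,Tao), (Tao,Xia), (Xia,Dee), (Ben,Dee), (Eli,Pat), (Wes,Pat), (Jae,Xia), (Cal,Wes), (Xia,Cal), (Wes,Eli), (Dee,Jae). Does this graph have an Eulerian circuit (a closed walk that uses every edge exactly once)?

Yes

Degrees: Eli:2, Dee:4, Ben:2, Tao:2, Wes:4, Pat:4, Xia:6, Cal:2, Jae:2
Every vertex has even degree and the edges form a single connected piece, so an Eulerian circuit exists.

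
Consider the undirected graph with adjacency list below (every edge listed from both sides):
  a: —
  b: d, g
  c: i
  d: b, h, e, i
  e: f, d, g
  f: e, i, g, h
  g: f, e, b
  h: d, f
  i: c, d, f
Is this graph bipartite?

e-g-f-e is an odd cycle (length 3), and a bipartite graph can contain only even cycles.

No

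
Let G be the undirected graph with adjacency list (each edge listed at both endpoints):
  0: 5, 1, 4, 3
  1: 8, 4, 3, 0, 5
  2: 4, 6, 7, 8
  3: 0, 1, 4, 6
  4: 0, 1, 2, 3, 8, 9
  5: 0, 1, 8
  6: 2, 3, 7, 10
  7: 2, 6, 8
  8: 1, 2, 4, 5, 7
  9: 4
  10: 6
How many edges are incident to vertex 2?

4

Neighbors of 2: 4, 6, 7, 8.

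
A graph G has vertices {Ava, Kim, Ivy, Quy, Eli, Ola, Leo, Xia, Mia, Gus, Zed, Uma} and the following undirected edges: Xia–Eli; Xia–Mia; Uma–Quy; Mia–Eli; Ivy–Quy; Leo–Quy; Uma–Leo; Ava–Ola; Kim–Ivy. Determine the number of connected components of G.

Component: {Gus}
Component: {Zed}
Component: {Ava, Ola}
Component: {Eli, Xia, Mia}
Component: {Kim, Ivy, Quy, Leo, Uma}

5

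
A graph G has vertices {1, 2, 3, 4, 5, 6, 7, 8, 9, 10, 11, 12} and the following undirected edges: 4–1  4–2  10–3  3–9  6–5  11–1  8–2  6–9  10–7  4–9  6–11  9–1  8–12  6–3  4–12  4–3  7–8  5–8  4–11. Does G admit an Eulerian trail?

Degrees: 1:3, 2:2, 3:4, 4:6, 5:2, 6:4, 7:2, 8:4, 9:4, 10:2, 11:3, 12:2
Odd-degree vertices: 1, 11 (2 total).
With 2 odd-degree vertices and all edges in one connected piece, an Eulerian trail exists (from 1 to 11).

Yes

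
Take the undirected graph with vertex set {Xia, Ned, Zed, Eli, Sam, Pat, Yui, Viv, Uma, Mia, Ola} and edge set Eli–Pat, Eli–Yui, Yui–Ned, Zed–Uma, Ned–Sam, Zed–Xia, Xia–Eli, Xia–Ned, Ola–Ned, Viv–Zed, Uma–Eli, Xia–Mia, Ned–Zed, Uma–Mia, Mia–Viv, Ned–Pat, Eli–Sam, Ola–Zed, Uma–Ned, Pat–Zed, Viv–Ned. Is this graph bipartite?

No

Ned-Zed-Ola-Ned is an odd cycle (length 3), and a bipartite graph can contain only even cycles.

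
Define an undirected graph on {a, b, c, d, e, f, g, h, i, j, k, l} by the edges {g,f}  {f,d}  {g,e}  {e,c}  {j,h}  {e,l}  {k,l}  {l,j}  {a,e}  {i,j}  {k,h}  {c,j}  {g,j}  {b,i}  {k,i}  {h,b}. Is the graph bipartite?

Yes

Partition the vertices as {b, e, f, j, k} vs {a, c, d, g, h, i, l}. Each listed edge has one endpoint in each part, so the graph is bipartite.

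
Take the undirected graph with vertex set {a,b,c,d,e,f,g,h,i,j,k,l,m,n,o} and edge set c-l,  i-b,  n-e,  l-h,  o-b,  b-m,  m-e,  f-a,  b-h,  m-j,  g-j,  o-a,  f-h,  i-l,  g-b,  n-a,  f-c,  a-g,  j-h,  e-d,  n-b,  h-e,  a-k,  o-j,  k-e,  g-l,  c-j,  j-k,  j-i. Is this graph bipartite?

The cycle a-f-c-l-g-a has length 5, which is odd, so the graph is not bipartite.

No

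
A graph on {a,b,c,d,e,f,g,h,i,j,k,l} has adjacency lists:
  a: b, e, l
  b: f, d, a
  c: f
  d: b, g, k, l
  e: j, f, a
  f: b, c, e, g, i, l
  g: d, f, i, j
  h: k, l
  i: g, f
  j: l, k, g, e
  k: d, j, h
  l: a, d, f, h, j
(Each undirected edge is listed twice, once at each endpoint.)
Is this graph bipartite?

The cycle g-i-f-g has length 3, which is odd, so the graph is not bipartite.

No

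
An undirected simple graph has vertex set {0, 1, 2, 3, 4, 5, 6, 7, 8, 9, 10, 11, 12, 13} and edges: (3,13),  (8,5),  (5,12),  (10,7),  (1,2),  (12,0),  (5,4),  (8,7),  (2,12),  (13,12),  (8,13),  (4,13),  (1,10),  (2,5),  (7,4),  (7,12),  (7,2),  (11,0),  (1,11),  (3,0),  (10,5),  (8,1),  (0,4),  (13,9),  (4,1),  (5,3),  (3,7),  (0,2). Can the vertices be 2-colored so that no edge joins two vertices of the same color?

5-2-12-5 is an odd cycle (length 3), and a bipartite graph can contain only even cycles.

No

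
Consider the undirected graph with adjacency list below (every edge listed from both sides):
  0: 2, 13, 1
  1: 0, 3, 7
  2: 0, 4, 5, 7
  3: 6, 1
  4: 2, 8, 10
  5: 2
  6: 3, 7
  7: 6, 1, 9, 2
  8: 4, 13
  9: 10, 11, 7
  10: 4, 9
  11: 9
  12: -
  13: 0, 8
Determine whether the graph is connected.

Component: {12}
Component: {0, 1, 2, 3, 4, 5, 6, 7, 8, 9, 10, 11, 13}
No edge joins these 2 groups, so the graph is disconnected.

No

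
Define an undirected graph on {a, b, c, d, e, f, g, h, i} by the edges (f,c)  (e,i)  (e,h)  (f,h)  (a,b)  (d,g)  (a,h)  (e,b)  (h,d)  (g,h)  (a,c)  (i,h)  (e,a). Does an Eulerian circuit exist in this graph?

Yes

Degrees: a:4, b:2, c:2, d:2, e:4, f:2, g:2, h:6, i:2
All degrees are even and the non-isolated vertices are connected — an Eulerian circuit exists.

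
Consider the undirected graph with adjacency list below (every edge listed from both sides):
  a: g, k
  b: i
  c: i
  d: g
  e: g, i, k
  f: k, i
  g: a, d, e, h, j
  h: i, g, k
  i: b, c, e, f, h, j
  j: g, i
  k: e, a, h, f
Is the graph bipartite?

Yes

A valid 2-coloring puts {g, i, k} on one side and {a, b, c, d, e, f, h, j} on the other; every edge crosses between the two sides.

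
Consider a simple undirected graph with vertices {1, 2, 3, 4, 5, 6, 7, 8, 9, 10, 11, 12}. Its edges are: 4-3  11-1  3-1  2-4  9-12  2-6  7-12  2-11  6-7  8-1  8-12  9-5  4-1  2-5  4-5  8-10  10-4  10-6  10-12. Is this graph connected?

Yes

Starting from 1 and exploring outward reaches every vertex (1, 4, 8, 3, 11, 10, 5, 2, 12, 6, 9, 7); the graph is connected.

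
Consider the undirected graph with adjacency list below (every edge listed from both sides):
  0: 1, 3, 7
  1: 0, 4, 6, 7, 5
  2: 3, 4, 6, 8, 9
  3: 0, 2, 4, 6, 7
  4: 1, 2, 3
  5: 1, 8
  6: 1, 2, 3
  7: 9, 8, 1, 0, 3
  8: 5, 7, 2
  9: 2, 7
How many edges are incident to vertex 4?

3

Neighbors of 4: 1, 2, 3.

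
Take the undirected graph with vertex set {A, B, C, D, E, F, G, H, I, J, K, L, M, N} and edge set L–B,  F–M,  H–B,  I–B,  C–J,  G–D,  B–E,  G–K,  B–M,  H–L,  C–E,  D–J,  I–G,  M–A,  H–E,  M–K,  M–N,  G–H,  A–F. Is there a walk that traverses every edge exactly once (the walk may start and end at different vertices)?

No

Degrees: A:2, B:5, C:2, D:2, E:3, F:2, G:4, H:4, I:2, J:2, K:2, L:2, M:5, N:1
Odd-degree vertices: B, E, M, N (4 total).
An Eulerian trail requires 0 or 2 odd-degree vertices; here there are 4.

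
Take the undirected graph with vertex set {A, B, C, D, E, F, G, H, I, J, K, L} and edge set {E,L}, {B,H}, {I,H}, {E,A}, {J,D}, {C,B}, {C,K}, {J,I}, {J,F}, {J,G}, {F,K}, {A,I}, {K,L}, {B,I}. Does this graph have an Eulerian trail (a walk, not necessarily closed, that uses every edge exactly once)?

No

Degrees: A:2, B:3, C:2, D:1, E:2, F:2, G:1, H:2, I:4, J:4, K:3, L:2
Odd-degree vertices: B, D, G, K (4 total).
With 4 odd-degree vertices (more than two), no single trail can use every edge.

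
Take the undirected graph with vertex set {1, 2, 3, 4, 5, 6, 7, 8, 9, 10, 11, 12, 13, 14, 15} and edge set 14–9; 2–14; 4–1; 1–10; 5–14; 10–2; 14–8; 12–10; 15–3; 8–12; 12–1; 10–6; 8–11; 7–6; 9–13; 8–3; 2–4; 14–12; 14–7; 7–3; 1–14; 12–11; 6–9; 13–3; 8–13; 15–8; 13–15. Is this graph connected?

Yes

A breadth-first search from 1 visits 1, 14, 10, 4, 12, 7, 5, 9, 2, 8, 6, 11, 3, 13, 15 — all 15 vertices — so the graph is connected.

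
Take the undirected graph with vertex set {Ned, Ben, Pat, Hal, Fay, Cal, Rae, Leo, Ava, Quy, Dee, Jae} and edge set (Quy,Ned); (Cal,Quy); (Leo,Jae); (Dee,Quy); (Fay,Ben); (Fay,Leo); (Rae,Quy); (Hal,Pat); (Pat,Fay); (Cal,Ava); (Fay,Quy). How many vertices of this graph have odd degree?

8

Degrees: Ned:1, Ben:1, Pat:2, Hal:1, Fay:4, Cal:2, Rae:1, Leo:2, Ava:1, Quy:5, Dee:1, Jae:1
Odd-degree vertices: Ned, Ben, Hal, Rae, Ava, Quy, Dee, Jae.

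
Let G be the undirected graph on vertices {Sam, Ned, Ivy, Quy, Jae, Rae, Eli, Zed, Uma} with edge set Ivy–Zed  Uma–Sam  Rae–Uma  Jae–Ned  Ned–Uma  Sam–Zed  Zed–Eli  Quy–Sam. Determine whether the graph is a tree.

|V| = 9, |E| = 8.
Connected and |E| = |V| - 1, which characterizes a tree.

Yes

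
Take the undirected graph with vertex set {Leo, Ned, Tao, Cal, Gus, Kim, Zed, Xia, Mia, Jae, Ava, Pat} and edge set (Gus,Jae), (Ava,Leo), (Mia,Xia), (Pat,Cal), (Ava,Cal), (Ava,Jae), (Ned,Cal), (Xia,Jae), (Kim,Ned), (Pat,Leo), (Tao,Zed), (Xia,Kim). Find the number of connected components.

2

Component: {Tao, Zed}
Component: {Leo, Ned, Cal, Gus, Kim, Xia, Mia, Jae, Ava, Pat}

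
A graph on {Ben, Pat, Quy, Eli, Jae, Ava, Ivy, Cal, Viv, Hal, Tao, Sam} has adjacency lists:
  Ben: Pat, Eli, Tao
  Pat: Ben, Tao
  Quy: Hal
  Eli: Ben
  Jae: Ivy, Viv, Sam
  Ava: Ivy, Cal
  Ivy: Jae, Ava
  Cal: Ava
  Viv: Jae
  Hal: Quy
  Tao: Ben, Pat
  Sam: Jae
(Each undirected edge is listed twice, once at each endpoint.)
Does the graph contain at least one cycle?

Yes

The graph has 12 vertices, 10 edges, and 3 connected components.
One cycle is Ben-Pat-Tao-Ben.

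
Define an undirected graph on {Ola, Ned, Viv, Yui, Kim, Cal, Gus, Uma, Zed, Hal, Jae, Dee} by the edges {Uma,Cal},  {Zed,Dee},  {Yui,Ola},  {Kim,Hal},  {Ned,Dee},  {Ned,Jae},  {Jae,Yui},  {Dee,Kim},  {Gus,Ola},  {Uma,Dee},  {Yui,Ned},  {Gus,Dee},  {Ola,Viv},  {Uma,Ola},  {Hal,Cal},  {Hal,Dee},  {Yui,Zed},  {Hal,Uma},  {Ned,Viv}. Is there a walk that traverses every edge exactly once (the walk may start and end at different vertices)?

Yes

Degrees: Ola:4, Ned:4, Viv:2, Yui:4, Kim:2, Cal:2, Gus:2, Uma:4, Zed:2, Hal:4, Jae:2, Dee:6
Odd-degree vertices: none (0 total).
The non-isolated vertices are connected and exactly 0 have odd degree, so an Eulerian trail exists.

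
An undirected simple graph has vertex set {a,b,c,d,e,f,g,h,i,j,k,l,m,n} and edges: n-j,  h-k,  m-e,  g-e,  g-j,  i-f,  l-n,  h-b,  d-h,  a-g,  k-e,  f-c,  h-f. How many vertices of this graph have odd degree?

10

Degrees: a:1, b:1, c:1, d:1, e:3, f:3, g:3, h:4, i:1, j:2, k:2, l:1, m:1, n:2
Odd-degree vertices: a, b, c, d, e, f, g, i, l, m.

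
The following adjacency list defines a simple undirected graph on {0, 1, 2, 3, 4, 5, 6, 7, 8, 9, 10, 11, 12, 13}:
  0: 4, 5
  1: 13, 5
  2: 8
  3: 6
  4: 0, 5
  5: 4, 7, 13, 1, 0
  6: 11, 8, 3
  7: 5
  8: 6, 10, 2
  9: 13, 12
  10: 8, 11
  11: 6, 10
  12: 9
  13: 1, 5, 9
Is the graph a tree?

No

The graph has 14 vertices and 15 edges.
It splits into 2 components, so it cannot be a tree.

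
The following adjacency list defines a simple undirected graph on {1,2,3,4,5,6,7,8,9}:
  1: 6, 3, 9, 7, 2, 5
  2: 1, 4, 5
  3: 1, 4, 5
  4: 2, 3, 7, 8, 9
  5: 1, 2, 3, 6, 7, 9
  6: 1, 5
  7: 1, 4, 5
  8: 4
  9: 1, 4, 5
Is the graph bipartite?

5-1-9-5 is an odd cycle (length 3), and a bipartite graph can contain only even cycles.

No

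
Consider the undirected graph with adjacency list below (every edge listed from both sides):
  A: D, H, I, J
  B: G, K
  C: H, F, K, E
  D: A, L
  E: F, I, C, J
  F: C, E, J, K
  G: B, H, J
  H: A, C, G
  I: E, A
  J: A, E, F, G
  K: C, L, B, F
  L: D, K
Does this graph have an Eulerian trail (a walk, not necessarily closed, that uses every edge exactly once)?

Degrees: A:4, B:2, C:4, D:2, E:4, F:4, G:3, H:3, I:2, J:4, K:4, L:2
Odd-degree vertices: G, H (2 total).
The non-isolated vertices are connected and exactly 2 have odd degree, so an Eulerian trail exists (from G to H).

Yes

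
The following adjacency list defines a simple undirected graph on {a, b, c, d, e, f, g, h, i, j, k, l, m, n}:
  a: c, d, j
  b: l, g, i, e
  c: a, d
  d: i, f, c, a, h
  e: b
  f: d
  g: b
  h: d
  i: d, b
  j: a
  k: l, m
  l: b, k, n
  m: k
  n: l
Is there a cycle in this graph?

Yes

|V| = 14, |E| = 14, number of components = 1.
One cycle is a-d-c-a.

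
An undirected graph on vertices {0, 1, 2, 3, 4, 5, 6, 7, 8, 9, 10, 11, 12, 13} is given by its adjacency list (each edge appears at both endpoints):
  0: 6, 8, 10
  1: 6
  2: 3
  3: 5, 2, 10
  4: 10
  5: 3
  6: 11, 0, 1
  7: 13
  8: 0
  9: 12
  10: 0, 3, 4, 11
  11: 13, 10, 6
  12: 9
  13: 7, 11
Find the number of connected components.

Component: {9, 12}
Component: {0, 1, 2, 3, 4, 5, 6, 7, 8, 10, 11, 13}

2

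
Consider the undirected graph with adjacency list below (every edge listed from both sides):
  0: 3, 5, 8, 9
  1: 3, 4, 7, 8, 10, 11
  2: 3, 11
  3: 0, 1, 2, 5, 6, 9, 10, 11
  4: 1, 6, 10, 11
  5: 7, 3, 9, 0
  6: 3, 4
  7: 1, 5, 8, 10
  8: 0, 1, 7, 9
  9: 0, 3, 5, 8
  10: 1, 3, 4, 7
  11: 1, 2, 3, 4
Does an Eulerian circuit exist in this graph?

Degrees: 0:4, 1:6, 2:2, 3:8, 4:4, 5:4, 6:2, 7:4, 8:4, 9:4, 10:4, 11:4
All degrees are even and the non-isolated vertices are connected — an Eulerian circuit exists.

Yes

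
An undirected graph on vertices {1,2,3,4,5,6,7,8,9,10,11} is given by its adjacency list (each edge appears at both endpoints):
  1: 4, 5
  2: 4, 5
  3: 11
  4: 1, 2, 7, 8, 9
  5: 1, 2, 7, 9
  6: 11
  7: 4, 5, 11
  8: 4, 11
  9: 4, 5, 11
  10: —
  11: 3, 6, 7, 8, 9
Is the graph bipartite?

Partition the vertices as {4, 5, 10, 11} vs {1, 2, 3, 6, 7, 8, 9}. Each listed edge has one endpoint in each part, so the graph is bipartite.

Yes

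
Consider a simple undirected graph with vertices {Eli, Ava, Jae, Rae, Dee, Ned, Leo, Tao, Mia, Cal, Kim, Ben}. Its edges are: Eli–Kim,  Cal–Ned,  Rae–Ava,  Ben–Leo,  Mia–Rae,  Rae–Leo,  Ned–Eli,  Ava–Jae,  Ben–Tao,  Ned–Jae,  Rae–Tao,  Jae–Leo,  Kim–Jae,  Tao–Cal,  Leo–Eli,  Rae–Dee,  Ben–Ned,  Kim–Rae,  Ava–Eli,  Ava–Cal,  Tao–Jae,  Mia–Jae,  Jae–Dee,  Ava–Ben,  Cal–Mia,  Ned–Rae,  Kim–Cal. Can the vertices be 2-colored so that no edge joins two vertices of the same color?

Yes

Partition the vertices as {Ava, Dee, Ned, Leo, Tao, Mia, Kim} vs {Eli, Jae, Rae, Cal, Ben}. Each listed edge has one endpoint in each part, so the graph is bipartite.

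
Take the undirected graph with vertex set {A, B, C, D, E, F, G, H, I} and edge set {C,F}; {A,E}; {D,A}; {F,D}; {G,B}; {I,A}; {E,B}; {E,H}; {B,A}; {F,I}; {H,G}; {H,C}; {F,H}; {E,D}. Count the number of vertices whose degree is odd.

Degrees: A:4, B:3, C:2, D:3, E:4, F:4, G:2, H:4, I:2
Odd-degree vertices: B, D.

2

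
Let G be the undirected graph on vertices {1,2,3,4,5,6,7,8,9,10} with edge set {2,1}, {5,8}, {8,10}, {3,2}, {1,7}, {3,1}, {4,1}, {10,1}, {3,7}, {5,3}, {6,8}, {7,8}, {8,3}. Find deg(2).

Neighbors of 2: 1, 3.

2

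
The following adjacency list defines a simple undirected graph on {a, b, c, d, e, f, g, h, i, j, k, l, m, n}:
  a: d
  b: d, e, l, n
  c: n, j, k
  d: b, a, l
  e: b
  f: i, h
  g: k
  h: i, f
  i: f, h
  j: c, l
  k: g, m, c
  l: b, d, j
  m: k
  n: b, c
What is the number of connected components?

2

Component: {f, h, i}
Component: {a, b, c, d, e, g, j, k, l, m, n}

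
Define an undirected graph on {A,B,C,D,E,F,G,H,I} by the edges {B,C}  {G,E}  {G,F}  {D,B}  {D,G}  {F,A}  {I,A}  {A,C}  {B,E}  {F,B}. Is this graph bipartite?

Partition the vertices as {C, D, E, F, H, I} vs {A, B, G}. Each listed edge has one endpoint in each part, so the graph is bipartite.

Yes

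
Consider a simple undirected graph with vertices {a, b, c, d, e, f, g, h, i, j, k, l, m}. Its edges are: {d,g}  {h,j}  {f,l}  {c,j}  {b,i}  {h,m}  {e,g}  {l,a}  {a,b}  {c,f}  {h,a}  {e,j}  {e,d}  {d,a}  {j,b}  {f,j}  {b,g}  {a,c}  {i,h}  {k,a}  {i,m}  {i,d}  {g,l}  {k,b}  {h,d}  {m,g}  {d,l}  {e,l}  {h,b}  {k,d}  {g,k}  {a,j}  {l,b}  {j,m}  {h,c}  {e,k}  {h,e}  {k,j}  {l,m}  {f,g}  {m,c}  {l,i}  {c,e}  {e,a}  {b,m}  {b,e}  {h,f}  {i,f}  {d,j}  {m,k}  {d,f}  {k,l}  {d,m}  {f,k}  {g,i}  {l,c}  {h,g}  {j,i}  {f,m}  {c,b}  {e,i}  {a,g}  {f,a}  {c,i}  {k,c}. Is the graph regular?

Yes

Degrees: a:10, b:10, c:10, d:10, e:10, f:10, g:10, h:10, i:10, j:10, k:10, l:10, m:10
Every vertex has degree 10, so the graph is 10-regular.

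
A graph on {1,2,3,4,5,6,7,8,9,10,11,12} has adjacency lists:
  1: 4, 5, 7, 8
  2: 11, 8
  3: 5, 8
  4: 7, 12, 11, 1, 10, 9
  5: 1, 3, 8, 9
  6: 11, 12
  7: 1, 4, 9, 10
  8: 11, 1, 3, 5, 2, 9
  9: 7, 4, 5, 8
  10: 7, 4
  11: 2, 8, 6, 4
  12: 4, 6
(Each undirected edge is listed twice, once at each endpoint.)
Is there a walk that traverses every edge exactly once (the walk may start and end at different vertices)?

Degrees: 1:4, 2:2, 3:2, 4:6, 5:4, 6:2, 7:4, 8:6, 9:4, 10:2, 11:4, 12:2
Odd-degree vertices: none (0 total).
The non-isolated vertices are connected and exactly 0 have odd degree, so an Eulerian trail exists.

Yes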